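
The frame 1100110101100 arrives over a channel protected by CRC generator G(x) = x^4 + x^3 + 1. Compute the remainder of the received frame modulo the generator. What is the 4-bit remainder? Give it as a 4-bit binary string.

0000

Modulo-2 division of 1100110101100 by 11001:
  pos 0: 11001 XOR 11001 = 00000
  pos 5: 10101 XOR 11001 = 01100
  pos 6: 11001 XOR 11001 = 00000
Remainder = 0000 (zero — the frame passes the CRC check).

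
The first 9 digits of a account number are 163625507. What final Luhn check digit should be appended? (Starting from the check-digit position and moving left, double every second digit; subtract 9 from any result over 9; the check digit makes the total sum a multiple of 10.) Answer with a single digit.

Partial digits right→left: 7 0 5 5 2 6 3 6 1
Double every second digit counting from the check-digit position (so the 1st, 3rd, 5th, ... of the partial from the right).
  doubled (with −9 where >9): 5 1 4 6 2 → sum 18
  kept as-is: 0 5 6 6 → sum 17
Total = 18 + 17 = 35.
Check digit = (10 − (35 mod 10)) mod 10 = 5.

5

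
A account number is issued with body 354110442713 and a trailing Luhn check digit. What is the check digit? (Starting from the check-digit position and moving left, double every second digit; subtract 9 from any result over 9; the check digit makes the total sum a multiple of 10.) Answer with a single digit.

Partial digits right→left: 3 1 7 2 4 4 0 1 1 4 5 3
Double every second digit counting from the check-digit position (so the 1st, 3rd, 5th, ... of the partial from the right).
  doubled (with −9 where >9): 6 5 8 0 2 1 → sum 22
  kept as-is: 1 2 4 1 4 3 → sum 15
Total = 22 + 15 = 37.
Check digit = (10 − (37 mod 10)) mod 10 = 3.

3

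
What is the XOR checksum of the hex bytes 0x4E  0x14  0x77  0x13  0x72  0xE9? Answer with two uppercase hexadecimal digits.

XOR the bytes together:
  start with 0x4E
  0x4E ⊕ 0x14 = 0x5A
  0x5A ⊕ 0x77 = 0x2D
  0x2D ⊕ 0x13 = 0x3E
  0x3E ⊕ 0x72 = 0x4C
  0x4C ⊕ 0xE9 = 0xA5

A5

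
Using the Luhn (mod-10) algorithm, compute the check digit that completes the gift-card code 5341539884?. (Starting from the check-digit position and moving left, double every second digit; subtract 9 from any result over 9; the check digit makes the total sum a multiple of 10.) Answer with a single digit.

0

Partial digits right→left: 4 8 8 9 3 5 1 4 3 5
Double every second digit counting from the check-digit position (so the 1st, 3rd, 5th, ... of the partial from the right).
  doubled (with −9 where >9): 8 7 6 2 6 → sum 29
  kept as-is: 8 9 5 4 5 → sum 31
Total = 29 + 31 = 60.
Check digit = (10 − (60 mod 10)) mod 10 = 0.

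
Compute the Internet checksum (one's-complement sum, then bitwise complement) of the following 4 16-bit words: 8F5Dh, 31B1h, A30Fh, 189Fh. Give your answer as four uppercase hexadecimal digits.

8342

One's-complement addition (fold any carry out of bit 15 back into bit 0):
  0x8F5D + 0x31B1 = 0x0C10E
  0xC10E + 0xA30F = 0x1641D → wrap carry → 0x641E
  0x641E + 0x189F = 0x07CBD
One's-complement sum = 0x7CBD.
Checksum = ~0x7CBD & 0xFFFF = 0x8342.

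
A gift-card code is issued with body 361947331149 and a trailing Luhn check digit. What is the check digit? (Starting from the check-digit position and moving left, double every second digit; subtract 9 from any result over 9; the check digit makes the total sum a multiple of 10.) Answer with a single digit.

0

Partial digits right→left: 9 4 1 1 3 3 7 4 9 1 6 3
Double every second digit counting from the check-digit position (so the 1st, 3rd, 5th, ... of the partial from the right).
  doubled (with −9 where >9): 9 2 6 5 9 3 → sum 34
  kept as-is: 4 1 3 4 1 3 → sum 16
Total = 34 + 16 = 50.
Check digit = (10 − (50 mod 10)) mod 10 = 0.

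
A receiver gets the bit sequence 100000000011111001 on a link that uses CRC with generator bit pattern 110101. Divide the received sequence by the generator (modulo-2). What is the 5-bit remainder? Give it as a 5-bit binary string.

Modulo-2 division of 100000000011111001 by 110101:
  pos 0: 100000 XOR 110101 = 010101
  pos 1: 101010 XOR 110101 = 011111
  pos 2: 111110 XOR 110101 = 001011
  pos 4: 101100 XOR 110101 = 011001
  pos 5: 110011 XOR 110101 = 000110
  pos 8: 110111 XOR 110101 = 000010
  pos 12: 101001 XOR 110101 = 011100
Remainder = 11100 (nonzero — an error is detected).

11100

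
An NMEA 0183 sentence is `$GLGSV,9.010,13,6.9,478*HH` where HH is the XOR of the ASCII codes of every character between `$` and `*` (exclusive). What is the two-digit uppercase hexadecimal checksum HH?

XOR the ASCII codes of the payload characters:
  'G' = 0x47 → acc = 0x47
  'L' = 0x4C → acc = 0x0B
  'G' = 0x47 → acc = 0x4C
  'S' = 0x53 → acc = 0x1F
  'V' = 0x56 → acc = 0x49
  ',' = 0x2C → acc = 0x65
  '9' = 0x39 → acc = 0x5C
  '.' = 0x2E → acc = 0x72
  '0' = 0x30 → acc = 0x42
  '1' = 0x31 → acc = 0x73
  '0' = 0x30 → acc = 0x43
  ',' = 0x2C → acc = 0x6F
  '1' = 0x31 → acc = 0x5E
  '3' = 0x33 → acc = 0x6D
  ',' = 0x2C → acc = 0x41
  '6' = 0x36 → acc = 0x77
  '.' = 0x2E → acc = 0x59
  '9' = 0x39 → acc = 0x60
  ',' = 0x2C → acc = 0x4C
  '4' = 0x34 → acc = 0x78
  '7' = 0x37 → acc = 0x4F
  '8' = 0x38 → acc = 0x77
Checksum = 0x77.

77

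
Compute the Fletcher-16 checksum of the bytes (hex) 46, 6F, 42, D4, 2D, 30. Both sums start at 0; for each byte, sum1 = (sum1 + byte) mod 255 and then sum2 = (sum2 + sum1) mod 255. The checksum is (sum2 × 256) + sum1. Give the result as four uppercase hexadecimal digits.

Running sums (mod 255):
  after byte 0 (46): sum1=70, sum2=70
  after byte 1 (6F): sum1=181, sum2=251
  after byte 2 (42): sum1=247, sum2=243
  after byte 3 (D4): sum1=204, sum2=192
  after byte 4 (2D): sum1=249, sum2=186
  after byte 5 (30): sum1=42, sum2=228
Checksum = sum2·256 + sum1 = 228·256 + 42 = 58410 = 0xE42A.

E42A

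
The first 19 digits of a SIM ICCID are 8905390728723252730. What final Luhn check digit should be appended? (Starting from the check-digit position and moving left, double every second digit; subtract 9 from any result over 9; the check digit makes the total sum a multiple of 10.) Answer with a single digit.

9

Partial digits right→left: 0 3 7 2 5 2 3 2 7 8 2 7 0 9 3 5 0 9 8
Double every second digit counting from the check-digit position (so the 1st, 3rd, 5th, ... of the partial from the right).
  doubled (with −9 where >9): 0 5 1 6 5 4 0 6 0 7 → sum 34
  kept as-is: 3 2 2 2 8 7 9 5 9 → sum 47
Total = 34 + 47 = 81.
Check digit = (10 − (81 mod 10)) mod 10 = 9.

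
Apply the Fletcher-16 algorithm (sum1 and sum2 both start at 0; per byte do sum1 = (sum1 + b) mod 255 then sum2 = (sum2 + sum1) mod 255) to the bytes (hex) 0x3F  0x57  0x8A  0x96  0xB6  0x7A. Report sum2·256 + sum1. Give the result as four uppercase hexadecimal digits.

Running sums (mod 255):
  after byte 0 (0x3F): sum1=63, sum2=63
  after byte 1 (0x57): sum1=150, sum2=213
  after byte 2 (0x8A): sum1=33, sum2=246
  after byte 3 (0x96): sum1=183, sum2=174
  after byte 4 (0xB6): sum1=110, sum2=29
  after byte 5 (0x7A): sum1=232, sum2=6
Checksum = sum2·256 + sum1 = 6·256 + 232 = 1768 = 0x06E8.

06E8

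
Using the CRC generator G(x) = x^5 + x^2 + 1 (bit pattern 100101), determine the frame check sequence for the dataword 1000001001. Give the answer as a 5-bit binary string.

10101

Append 5 zeros: 100000100100000. Divide by 100101 (XOR where the leading bit is 1):
  pos 0: 100000 XOR 100101 = 000101
  pos 3: 101100 XOR 100101 = 001001
  pos 5: 100110 XOR 100101 = 000011
  pos 9: 110000 XOR 100101 = 010101
Remainder (last 5 bits) = 10101. This is the CRC / FCS.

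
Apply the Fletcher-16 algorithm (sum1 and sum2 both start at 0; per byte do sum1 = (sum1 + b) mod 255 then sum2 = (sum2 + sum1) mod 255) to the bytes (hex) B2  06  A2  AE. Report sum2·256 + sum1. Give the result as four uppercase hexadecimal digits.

D00A

Running sums (mod 255):
  after byte 0 (B2): sum1=178, sum2=178
  after byte 1 (06): sum1=184, sum2=107
  after byte 2 (A2): sum1=91, sum2=198
  after byte 3 (AE): sum1=10, sum2=208
Checksum = sum2·256 + sum1 = 208·256 + 10 = 53258 = 0xD00A.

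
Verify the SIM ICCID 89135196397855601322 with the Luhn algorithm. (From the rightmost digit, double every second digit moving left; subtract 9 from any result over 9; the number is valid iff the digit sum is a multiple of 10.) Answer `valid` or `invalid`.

invalid

From the right, keep odd positions and double even positions (subtract 9 from any doubled value over 9):
  doubled (positions 2,4,...): 4 2 3 1 5 6 9 1 2 7 → sum 40
  kept (positions 1,3,...): 2 3 0 5 8 9 6 1 3 9 → sum 46
Total = 86.
86 mod 10 = 6, so the number is invalid.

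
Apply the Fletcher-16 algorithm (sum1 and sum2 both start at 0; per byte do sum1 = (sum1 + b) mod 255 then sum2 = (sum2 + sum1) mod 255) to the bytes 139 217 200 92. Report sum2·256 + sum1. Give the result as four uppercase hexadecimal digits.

Running sums (mod 255):
  after byte 0 (139): sum1=139, sum2=139
  after byte 1 (217): sum1=101, sum2=240
  after byte 2 (200): sum1=46, sum2=31
  after byte 3 (92): sum1=138, sum2=169
Checksum = sum2·256 + sum1 = 169·256 + 138 = 43402 = 0xA98A.

A98A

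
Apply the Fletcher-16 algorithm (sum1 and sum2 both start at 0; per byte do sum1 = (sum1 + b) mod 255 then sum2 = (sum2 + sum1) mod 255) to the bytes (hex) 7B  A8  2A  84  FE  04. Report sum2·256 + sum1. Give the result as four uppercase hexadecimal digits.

68D5

Running sums (mod 255):
  after byte 0 (7B): sum1=123, sum2=123
  after byte 1 (A8): sum1=36, sum2=159
  after byte 2 (2A): sum1=78, sum2=237
  after byte 3 (84): sum1=210, sum2=192
  after byte 4 (FE): sum1=209, sum2=146
  after byte 5 (04): sum1=213, sum2=104
Checksum = sum2·256 + sum1 = 104·256 + 213 = 26837 = 0x68D5.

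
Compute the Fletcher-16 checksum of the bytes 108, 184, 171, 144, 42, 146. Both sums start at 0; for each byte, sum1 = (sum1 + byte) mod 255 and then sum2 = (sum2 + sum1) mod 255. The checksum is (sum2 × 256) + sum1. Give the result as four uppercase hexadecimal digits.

6D1E

Running sums (mod 255):
  after byte 0 (108): sum1=108, sum2=108
  after byte 1 (184): sum1=37, sum2=145
  after byte 2 (171): sum1=208, sum2=98
  after byte 3 (144): sum1=97, sum2=195
  after byte 4 (42): sum1=139, sum2=79
  after byte 5 (146): sum1=30, sum2=109
Checksum = sum2·256 + sum1 = 109·256 + 30 = 27934 = 0x6D1E.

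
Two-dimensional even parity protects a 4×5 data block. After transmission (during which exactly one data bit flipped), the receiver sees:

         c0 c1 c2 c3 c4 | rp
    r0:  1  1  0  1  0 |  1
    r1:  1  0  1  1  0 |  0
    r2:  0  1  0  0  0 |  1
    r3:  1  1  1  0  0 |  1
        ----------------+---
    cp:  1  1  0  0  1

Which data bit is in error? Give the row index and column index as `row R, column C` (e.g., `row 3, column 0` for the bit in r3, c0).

row 1, column 4

Recompute each row's even parity and compare to rp:
  r0: data parity 1, sent rp 1 → ok
  r1: data parity 1, sent rp 0 → mismatch
  r2: data parity 1, sent rp 1 → ok
  r3: data parity 1, sent rp 1 → ok
Recompute each column's even parity and compare to cp:
  c0: data parity 1, sent cp 1 → ok
  c1: data parity 1, sent cp 1 → ok
  c2: data parity 0, sent cp 0 → ok
  c3: data parity 0, sent cp 0 → ok
  c4: data parity 0, sent cp 1 → mismatch
Exactly one row (r1) and one column (c4) fail → the flipped bit is at their intersection.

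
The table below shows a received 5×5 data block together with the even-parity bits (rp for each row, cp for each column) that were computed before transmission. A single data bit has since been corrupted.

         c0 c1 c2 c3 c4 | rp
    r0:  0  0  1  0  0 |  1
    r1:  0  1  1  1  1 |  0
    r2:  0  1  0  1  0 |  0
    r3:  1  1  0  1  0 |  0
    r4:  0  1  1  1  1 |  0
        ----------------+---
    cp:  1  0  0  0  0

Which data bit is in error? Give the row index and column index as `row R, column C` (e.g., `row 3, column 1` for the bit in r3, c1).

row 3, column 2

Recompute each row's even parity and compare to rp:
  r0: data parity 1, sent rp 1 → ok
  r1: data parity 0, sent rp 0 → ok
  r2: data parity 0, sent rp 0 → ok
  r3: data parity 1, sent rp 0 → mismatch
  r4: data parity 0, sent rp 0 → ok
Recompute each column's even parity and compare to cp:
  c0: data parity 1, sent cp 1 → ok
  c1: data parity 0, sent cp 0 → ok
  c2: data parity 1, sent cp 0 → mismatch
  c3: data parity 0, sent cp 0 → ok
  c4: data parity 0, sent cp 0 → ok
Exactly one row (r3) and one column (c2) fail → the flipped bit is at their intersection.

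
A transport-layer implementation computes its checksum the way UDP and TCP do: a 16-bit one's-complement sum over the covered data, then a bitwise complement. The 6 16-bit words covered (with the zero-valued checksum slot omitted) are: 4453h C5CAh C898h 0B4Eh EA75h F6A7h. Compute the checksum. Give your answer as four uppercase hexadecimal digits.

One's-complement addition (fold any carry out of bit 15 back into bit 0):
  0x4453 + 0xC5CA = 0x10A1D → wrap carry → 0x0A1E
  0x0A1E + 0xC898 = 0x0D2B6
  0xD2B6 + 0x0B4E = 0x0DE04
  0xDE04 + 0xEA75 = 0x1C879 → wrap carry → 0xC87A
  0xC87A + 0xF6A7 = 0x1BF21 → wrap carry → 0xBF22
One's-complement sum = 0xBF22.
Checksum = ~0xBF22 & 0xFFFF = 0x40DD.

40DD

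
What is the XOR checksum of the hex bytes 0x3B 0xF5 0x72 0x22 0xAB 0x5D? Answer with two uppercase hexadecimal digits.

68

XOR the bytes together:
  start with 0x3B
  0x3B ⊕ 0xF5 = 0xCE
  0xCE ⊕ 0x72 = 0xBC
  0xBC ⊕ 0x22 = 0x9E
  0x9E ⊕ 0xAB = 0x35
  0x35 ⊕ 0x5D = 0x68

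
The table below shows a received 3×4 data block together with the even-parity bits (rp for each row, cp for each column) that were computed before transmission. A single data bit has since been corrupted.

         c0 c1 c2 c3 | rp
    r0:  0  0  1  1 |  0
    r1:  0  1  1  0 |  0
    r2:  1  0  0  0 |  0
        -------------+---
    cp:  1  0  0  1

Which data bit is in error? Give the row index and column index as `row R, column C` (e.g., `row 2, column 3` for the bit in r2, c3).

row 2, column 1

Recompute each row's even parity and compare to rp:
  r0: data parity 0, sent rp 0 → ok
  r1: data parity 0, sent rp 0 → ok
  r2: data parity 1, sent rp 0 → mismatch
Recompute each column's even parity and compare to cp:
  c0: data parity 1, sent cp 1 → ok
  c1: data parity 1, sent cp 0 → mismatch
  c2: data parity 0, sent cp 0 → ok
  c3: data parity 1, sent cp 1 → ok
Exactly one row (r2) and one column (c1) fail → the flipped bit is at their intersection.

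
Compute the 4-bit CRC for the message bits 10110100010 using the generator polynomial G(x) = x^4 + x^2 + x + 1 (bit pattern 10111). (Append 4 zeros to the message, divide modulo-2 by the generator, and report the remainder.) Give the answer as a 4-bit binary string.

0010

Append 4 zeros: 101101000100000. Divide by 10111 (XOR where the leading bit is 1):
  pos 0: 10110 XOR 10111 = 00001
  pos 4: 11000 XOR 10111 = 01111
  pos 5: 11111 XOR 10111 = 01000
  pos 6: 10000 XOR 10111 = 00111
  pos 8: 11100 XOR 10111 = 01011
  pos 9: 10110 XOR 10111 = 00001
Remainder (last 4 bits) = 0010. This is the CRC / FCS.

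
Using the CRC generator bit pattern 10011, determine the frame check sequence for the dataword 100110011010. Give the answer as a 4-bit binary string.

Append 4 zeros: 1001100110100000. Divide by 10011 (XOR where the leading bit is 1):
  pos 0: 10011 XOR 10011 = 00000
  pos 7: 11010 XOR 10011 = 01001
  pos 8: 10010 XOR 10011 = 00001
Remainder (last 4 bits) = 1000. This is the CRC / FCS.

1000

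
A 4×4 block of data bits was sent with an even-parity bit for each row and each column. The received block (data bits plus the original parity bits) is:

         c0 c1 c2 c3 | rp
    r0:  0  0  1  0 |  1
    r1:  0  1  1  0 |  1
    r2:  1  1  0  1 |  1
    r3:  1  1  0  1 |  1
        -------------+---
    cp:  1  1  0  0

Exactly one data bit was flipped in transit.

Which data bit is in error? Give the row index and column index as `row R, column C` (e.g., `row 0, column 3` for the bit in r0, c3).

row 1, column 0

Recompute each row's even parity and compare to rp:
  r0: data parity 1, sent rp 1 → ok
  r1: data parity 0, sent rp 1 → mismatch
  r2: data parity 1, sent rp 1 → ok
  r3: data parity 1, sent rp 1 → ok
Recompute each column's even parity and compare to cp:
  c0: data parity 0, sent cp 1 → mismatch
  c1: data parity 1, sent cp 1 → ok
  c2: data parity 0, sent cp 0 → ok
  c3: data parity 0, sent cp 0 → ok
Exactly one row (r1) and one column (c0) fail → the flipped bit is at their intersection.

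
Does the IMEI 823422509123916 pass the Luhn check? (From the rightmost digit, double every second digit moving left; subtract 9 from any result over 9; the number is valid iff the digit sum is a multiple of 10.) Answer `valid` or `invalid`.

From the right, keep odd positions and double even positions (subtract 9 from any doubled value over 9):
  doubled (positions 2,4,...): 2 6 2 0 4 8 4 → sum 26
  kept (positions 1,3,...): 6 9 2 9 5 2 3 8 → sum 44
Total = 70.
70 mod 10 = 0, so the number is valid.

valid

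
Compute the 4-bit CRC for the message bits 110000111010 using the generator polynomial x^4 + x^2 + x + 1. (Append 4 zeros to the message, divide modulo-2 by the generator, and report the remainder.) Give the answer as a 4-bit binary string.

1010

Append 4 zeros: 1100001110100000. Divide by 10111 (XOR where the leading bit is 1):
  pos 0: 11000 XOR 10111 = 01111
  pos 1: 11110 XOR 10111 = 01001
  pos 2: 10011 XOR 10111 = 00100
  pos 4: 10011 XOR 10111 = 00100
  pos 6: 10001 XOR 10111 = 00110
  pos 8: 11000 XOR 10111 = 01111
  pos 9: 11110 XOR 10111 = 01001
  pos 10: 10010 XOR 10111 = 00101
Remainder (last 4 bits) = 1010. This is the CRC / FCS.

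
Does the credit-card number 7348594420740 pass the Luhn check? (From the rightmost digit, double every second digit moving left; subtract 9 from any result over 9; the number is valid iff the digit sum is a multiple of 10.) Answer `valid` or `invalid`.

From the right, keep odd positions and double even positions (subtract 9 from any doubled value over 9):
  doubled (positions 2,4,...): 8 0 8 9 7 6 → sum 38
  kept (positions 1,3,...): 0 7 2 4 5 4 7 → sum 29
Total = 67.
67 mod 10 = 7, so the number is invalid.

invalid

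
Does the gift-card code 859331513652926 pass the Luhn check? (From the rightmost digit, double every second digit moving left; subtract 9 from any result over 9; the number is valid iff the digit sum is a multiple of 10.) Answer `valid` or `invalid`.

From the right, keep odd positions and double even positions (subtract 9 from any doubled value over 9):
  doubled (positions 2,4,...): 4 4 3 2 2 6 1 → sum 22
  kept (positions 1,3,...): 6 9 5 3 5 3 9 8 → sum 48
Total = 70.
70 mod 10 = 0, so the number is valid.

valid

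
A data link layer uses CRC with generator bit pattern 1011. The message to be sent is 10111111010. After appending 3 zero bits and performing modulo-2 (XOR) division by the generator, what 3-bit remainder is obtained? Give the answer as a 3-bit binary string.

100

Append 3 zeros: 10111111010000. Divide by 1011 (XOR where the leading bit is 1):
  pos 0: 1011 XOR 1011 = 0000
  pos 4: 1111 XOR 1011 = 0100
  pos 5: 1000 XOR 1011 = 0011
  pos 7: 1110 XOR 1011 = 0101
  pos 8: 1010 XOR 1011 = 0001
Remainder (last 3 bits) = 100. This is the CRC / FCS.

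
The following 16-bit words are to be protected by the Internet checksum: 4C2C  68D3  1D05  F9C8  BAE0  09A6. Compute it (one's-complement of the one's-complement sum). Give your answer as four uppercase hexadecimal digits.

6FAB

One's-complement addition (fold any carry out of bit 15 back into bit 0):
  0x4C2C + 0x68D3 = 0x0B4FF
  0xB4FF + 0x1D05 = 0x0D204
  0xD204 + 0xF9C8 = 0x1CBCC → wrap carry → 0xCBCD
  0xCBCD + 0xBAE0 = 0x186AD → wrap carry → 0x86AE
  0x86AE + 0x09A6 = 0x09054
One's-complement sum = 0x9054.
Checksum = ~0x9054 & 0xFFFF = 0x6FAB.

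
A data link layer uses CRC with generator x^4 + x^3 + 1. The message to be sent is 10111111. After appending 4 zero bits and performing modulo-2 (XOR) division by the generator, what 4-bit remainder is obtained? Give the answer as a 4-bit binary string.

Append 4 zeros: 101111110000. Divide by 11001 (XOR where the leading bit is 1):
  pos 0: 10111 XOR 11001 = 01110
  pos 1: 11101 XOR 11001 = 00100
  pos 3: 10011 XOR 11001 = 01010
  pos 4: 10100 XOR 11001 = 01101
  pos 5: 11010 XOR 11001 = 00011
Remainder (last 4 bits) = 1100. This is the CRC / FCS.

1100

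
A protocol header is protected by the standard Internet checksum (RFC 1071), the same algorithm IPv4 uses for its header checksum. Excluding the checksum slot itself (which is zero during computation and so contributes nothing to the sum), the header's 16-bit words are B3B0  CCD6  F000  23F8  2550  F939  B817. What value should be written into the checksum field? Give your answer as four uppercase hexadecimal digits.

94DD

One's-complement addition (fold any carry out of bit 15 back into bit 0):
  0xB3B0 + 0xCCD6 = 0x18086 → wrap carry → 0x8087
  0x8087 + 0xF000 = 0x17087 → wrap carry → 0x7088
  0x7088 + 0x23F8 = 0x09480
  0x9480 + 0x2550 = 0x0B9D0
  0xB9D0 + 0xF939 = 0x1B309 → wrap carry → 0xB30A
  0xB30A + 0xB817 = 0x16B21 → wrap carry → 0x6B22
One's-complement sum = 0x6B22.
Checksum = ~0x6B22 & 0xFFFF = 0x94DD.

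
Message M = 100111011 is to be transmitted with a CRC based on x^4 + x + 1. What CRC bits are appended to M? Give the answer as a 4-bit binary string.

Append 4 zeros: 1001110110000. Divide by 10011 (XOR where the leading bit is 1):
  pos 0: 10011 XOR 10011 = 00000
  pos 5: 10110 XOR 10011 = 00101
  pos 7: 10100 XOR 10011 = 00111
Remainder (last 4 bits) = 1110. This is the CRC / FCS.

1110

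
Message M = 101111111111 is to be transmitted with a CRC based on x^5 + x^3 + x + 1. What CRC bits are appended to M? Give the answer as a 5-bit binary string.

Append 5 zeros: 10111111111100000. Divide by 101011 (XOR where the leading bit is 1):
  pos 0: 101111 XOR 101011 = 000100
  pos 3: 100111 XOR 101011 = 001100
  pos 5: 110011 XOR 101011 = 011000
  pos 6: 110001 XOR 101011 = 011010
  pos 7: 110100 XOR 101011 = 011111
  pos 8: 111110 XOR 101011 = 010101
  pos 9: 101010 XOR 101011 = 000001
Remainder (last 5 bits) = 00100. This is the CRC / FCS.

00100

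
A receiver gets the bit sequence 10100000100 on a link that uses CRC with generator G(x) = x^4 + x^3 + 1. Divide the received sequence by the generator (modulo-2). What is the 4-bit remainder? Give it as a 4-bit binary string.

0000

Modulo-2 division of 10100000100 by 11001:
  pos 0: 10100 XOR 11001 = 01101
  pos 1: 11010 XOR 11001 = 00011
  pos 4: 11001 XOR 11001 = 00000
Remainder = 0000 (zero — the frame passes the CRC check).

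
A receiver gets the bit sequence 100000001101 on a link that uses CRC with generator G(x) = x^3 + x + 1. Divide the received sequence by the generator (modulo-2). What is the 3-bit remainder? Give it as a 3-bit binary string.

000

Modulo-2 division of 100000001101 by 1011:
  pos 0: 1000 XOR 1011 = 0011
  pos 2: 1100 XOR 1011 = 0111
  pos 3: 1110 XOR 1011 = 0101
  pos 4: 1010 XOR 1011 = 0001
  pos 7: 1110 XOR 1011 = 0101
  pos 8: 1011 XOR 1011 = 0000
Remainder = 000 (zero — the frame passes the CRC check).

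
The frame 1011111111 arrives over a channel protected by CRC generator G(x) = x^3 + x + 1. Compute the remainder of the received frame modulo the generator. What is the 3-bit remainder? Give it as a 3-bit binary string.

Modulo-2 division of 1011111111 by 1011:
  pos 0: 1011 XOR 1011 = 0000
  pos 4: 1111 XOR 1011 = 0100
  pos 5: 1001 XOR 1011 = 0010
Remainder = 101 (nonzero — an error is detected).

101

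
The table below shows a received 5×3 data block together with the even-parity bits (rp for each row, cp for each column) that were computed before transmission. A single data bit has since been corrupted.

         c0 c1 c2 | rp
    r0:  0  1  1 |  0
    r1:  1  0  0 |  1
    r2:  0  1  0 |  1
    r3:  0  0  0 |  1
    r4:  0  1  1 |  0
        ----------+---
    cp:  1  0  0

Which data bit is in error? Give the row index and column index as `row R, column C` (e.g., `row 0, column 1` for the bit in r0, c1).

Recompute each row's even parity and compare to rp:
  r0: data parity 0, sent rp 0 → ok
  r1: data parity 1, sent rp 1 → ok
  r2: data parity 1, sent rp 1 → ok
  r3: data parity 0, sent rp 1 → mismatch
  r4: data parity 0, sent rp 0 → ok
Recompute each column's even parity and compare to cp:
  c0: data parity 1, sent cp 1 → ok
  c1: data parity 1, sent cp 0 → mismatch
  c2: data parity 0, sent cp 0 → ok
Exactly one row (r3) and one column (c1) fail → the flipped bit is at their intersection.

row 3, column 1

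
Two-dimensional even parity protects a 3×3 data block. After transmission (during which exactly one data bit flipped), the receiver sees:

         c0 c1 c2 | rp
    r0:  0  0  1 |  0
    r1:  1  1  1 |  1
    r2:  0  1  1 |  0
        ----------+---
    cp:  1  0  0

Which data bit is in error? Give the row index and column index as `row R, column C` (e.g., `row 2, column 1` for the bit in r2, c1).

row 0, column 2

Recompute each row's even parity and compare to rp:
  r0: data parity 1, sent rp 0 → mismatch
  r1: data parity 1, sent rp 1 → ok
  r2: data parity 0, sent rp 0 → ok
Recompute each column's even parity and compare to cp:
  c0: data parity 1, sent cp 1 → ok
  c1: data parity 0, sent cp 0 → ok
  c2: data parity 1, sent cp 0 → mismatch
Exactly one row (r0) and one column (c2) fail → the flipped bit is at their intersection.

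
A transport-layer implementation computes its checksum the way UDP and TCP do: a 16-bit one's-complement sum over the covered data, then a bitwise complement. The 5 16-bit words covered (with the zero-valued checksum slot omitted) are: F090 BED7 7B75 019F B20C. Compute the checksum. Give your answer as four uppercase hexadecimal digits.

One's-complement addition (fold any carry out of bit 15 back into bit 0):
  0xF090 + 0xBED7 = 0x1AF67 → wrap carry → 0xAF68
  0xAF68 + 0x7B75 = 0x12ADD → wrap carry → 0x2ADE
  0x2ADE + 0x019F = 0x02C7D
  0x2C7D + 0xB20C = 0x0DE89
One's-complement sum = 0xDE89.
Checksum = ~0xDE89 & 0xFFFF = 0x2176.

2176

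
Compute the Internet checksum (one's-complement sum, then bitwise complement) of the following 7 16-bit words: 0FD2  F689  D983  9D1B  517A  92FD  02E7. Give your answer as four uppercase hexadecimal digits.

One's-complement addition (fold any carry out of bit 15 back into bit 0):
  0x0FD2 + 0xF689 = 0x1065B → wrap carry → 0x065C
  0x065C + 0xD983 = 0x0DFDF
  0xDFDF + 0x9D1B = 0x17CFA → wrap carry → 0x7CFB
  0x7CFB + 0x517A = 0x0CE75
  0xCE75 + 0x92FD = 0x16172 → wrap carry → 0x6173
  0x6173 + 0x02E7 = 0x0645A
One's-complement sum = 0x645A.
Checksum = ~0x645A & 0xFFFF = 0x9BA5.

9BA5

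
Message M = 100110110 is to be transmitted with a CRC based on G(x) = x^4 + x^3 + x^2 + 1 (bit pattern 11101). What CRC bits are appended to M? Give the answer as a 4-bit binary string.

1000

Append 4 zeros: 1001101100000. Divide by 11101 (XOR where the leading bit is 1):
  pos 0: 10011 XOR 11101 = 01110
  pos 1: 11100 XOR 11101 = 00001
  pos 5: 11100 XOR 11101 = 00001
Remainder (last 4 bits) = 1000. This is the CRC / FCS.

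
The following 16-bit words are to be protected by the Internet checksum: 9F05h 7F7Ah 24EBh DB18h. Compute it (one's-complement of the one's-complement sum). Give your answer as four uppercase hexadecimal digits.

One's-complement addition (fold any carry out of bit 15 back into bit 0):
  0x9F05 + 0x7F7A = 0x11E7F → wrap carry → 0x1E80
  0x1E80 + 0x24EB = 0x0436B
  0x436B + 0xDB18 = 0x11E83 → wrap carry → 0x1E84
One's-complement sum = 0x1E84.
Checksum = ~0x1E84 & 0xFFFF = 0xE17B.

E17B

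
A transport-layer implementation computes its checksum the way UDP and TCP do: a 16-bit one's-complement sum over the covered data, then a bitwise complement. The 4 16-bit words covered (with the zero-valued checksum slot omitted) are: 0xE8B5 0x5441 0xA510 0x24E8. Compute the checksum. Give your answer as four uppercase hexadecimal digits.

One's-complement addition (fold any carry out of bit 15 back into bit 0):
  0xE8B5 + 0x5441 = 0x13CF6 → wrap carry → 0x3CF7
  0x3CF7 + 0xA510 = 0x0E207
  0xE207 + 0x24E8 = 0x106EF → wrap carry → 0x06F0
One's-complement sum = 0x06F0.
Checksum = ~0x06F0 & 0xFFFF = 0xF90F.

F90F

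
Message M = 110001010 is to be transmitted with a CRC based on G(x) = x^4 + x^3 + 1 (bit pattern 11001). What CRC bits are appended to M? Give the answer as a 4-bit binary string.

0010

Append 4 zeros: 1100010100000. Divide by 11001 (XOR where the leading bit is 1):
  pos 0: 11000 XOR 11001 = 00001
  pos 4: 11010 XOR 11001 = 00011
  pos 7: 11000 XOR 11001 = 00001
Remainder (last 4 bits) = 0010. This is the CRC / FCS.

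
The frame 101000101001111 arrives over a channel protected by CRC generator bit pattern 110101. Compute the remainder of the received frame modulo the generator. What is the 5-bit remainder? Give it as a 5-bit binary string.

Modulo-2 division of 101000101001111 by 110101:
  pos 0: 101000 XOR 110101 = 011101
  pos 1: 111011 XOR 110101 = 001110
  pos 3: 111001 XOR 110101 = 001100
  pos 5: 110000 XOR 110101 = 000101
  pos 8: 101111 XOR 110101 = 011010
  pos 9: 110101 XOR 110101 = 000000
Remainder = 00000 (zero — the frame passes the CRC check).

00000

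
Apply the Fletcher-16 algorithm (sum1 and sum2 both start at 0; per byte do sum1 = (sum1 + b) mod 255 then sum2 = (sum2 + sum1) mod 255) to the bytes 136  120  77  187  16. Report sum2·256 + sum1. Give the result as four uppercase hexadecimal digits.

Running sums (mod 255):
  after byte 0 (136): sum1=136, sum2=136
  after byte 1 (120): sum1=1, sum2=137
  after byte 2 (77): sum1=78, sum2=215
  after byte 3 (187): sum1=10, sum2=225
  after byte 4 (16): sum1=26, sum2=251
Checksum = sum2·256 + sum1 = 251·256 + 26 = 64282 = 0xFB1A.

FB1A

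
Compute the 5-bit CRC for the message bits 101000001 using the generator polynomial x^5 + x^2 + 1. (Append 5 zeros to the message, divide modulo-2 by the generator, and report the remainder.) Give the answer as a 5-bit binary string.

Append 5 zeros: 10100000100000. Divide by 100101 (XOR where the leading bit is 1):
  pos 0: 101000 XOR 100101 = 001101
  pos 2: 110100 XOR 100101 = 010001
  pos 3: 100011 XOR 100101 = 000110
  pos 6: 110000 XOR 100101 = 010101
  pos 7: 101010 XOR 100101 = 001111
Remainder (last 5 bits) = 11110. This is the CRC / FCS.

11110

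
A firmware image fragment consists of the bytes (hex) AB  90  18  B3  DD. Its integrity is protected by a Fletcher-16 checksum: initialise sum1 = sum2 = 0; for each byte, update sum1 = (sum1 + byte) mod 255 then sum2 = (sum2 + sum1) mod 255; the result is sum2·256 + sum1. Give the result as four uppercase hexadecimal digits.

Running sums (mod 255):
  after byte 0 (AB): sum1=171, sum2=171
  after byte 1 (90): sum1=60, sum2=231
  after byte 2 (18): sum1=84, sum2=60
  after byte 3 (B3): sum1=8, sum2=68
  after byte 4 (DD): sum1=229, sum2=42
Checksum = sum2·256 + sum1 = 42·256 + 229 = 10981 = 0x2AE5.

2AE5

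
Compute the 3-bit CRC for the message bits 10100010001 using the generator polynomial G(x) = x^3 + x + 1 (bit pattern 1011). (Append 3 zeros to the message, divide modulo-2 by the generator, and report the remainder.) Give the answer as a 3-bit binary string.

001

Append 3 zeros: 10100010001000. Divide by 1011 (XOR where the leading bit is 1):
  pos 0: 1010 XOR 1011 = 0001
  pos 3: 1001 XOR 1011 = 0010
  pos 5: 1000 XOR 1011 = 0011
  pos 7: 1101 XOR 1011 = 0110
  pos 8: 1100 XOR 1011 = 0111
  pos 9: 1110 XOR 1011 = 0101
  pos 10: 1010 XOR 1011 = 0001
Remainder (last 3 bits) = 001. This is the CRC / FCS.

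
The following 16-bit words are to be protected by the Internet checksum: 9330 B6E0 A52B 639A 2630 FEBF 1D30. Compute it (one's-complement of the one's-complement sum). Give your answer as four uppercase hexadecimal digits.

6B08

One's-complement addition (fold any carry out of bit 15 back into bit 0):
  0x9330 + 0xB6E0 = 0x14A10 → wrap carry → 0x4A11
  0x4A11 + 0xA52B = 0x0EF3C
  0xEF3C + 0x639A = 0x152D6 → wrap carry → 0x52D7
  0x52D7 + 0x2630 = 0x07907
  0x7907 + 0xFEBF = 0x177C6 → wrap carry → 0x77C7
  0x77C7 + 0x1D30 = 0x094F7
One's-complement sum = 0x94F7.
Checksum = ~0x94F7 & 0xFFFF = 0x6B08.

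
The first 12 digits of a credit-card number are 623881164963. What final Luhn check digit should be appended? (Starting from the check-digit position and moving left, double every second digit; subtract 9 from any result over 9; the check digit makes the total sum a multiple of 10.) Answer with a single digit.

Partial digits right→left: 3 6 9 4 6 1 1 8 8 3 2 6
Double every second digit counting from the check-digit position (so the 1st, 3rd, 5th, ... of the partial from the right).
  doubled (with −9 where >9): 6 9 3 2 7 4 → sum 31
  kept as-is: 6 4 1 8 3 6 → sum 28
Total = 31 + 28 = 59.
Check digit = (10 − (59 mod 10)) mod 10 = 1.

1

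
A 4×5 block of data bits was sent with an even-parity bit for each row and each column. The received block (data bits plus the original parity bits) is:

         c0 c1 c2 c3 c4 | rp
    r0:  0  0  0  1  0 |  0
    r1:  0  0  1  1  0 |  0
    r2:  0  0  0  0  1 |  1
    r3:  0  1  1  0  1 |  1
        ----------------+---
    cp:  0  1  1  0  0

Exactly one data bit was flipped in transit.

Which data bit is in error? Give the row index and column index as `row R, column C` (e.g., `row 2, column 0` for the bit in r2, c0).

row 0, column 2

Recompute each row's even parity and compare to rp:
  r0: data parity 1, sent rp 0 → mismatch
  r1: data parity 0, sent rp 0 → ok
  r2: data parity 1, sent rp 1 → ok
  r3: data parity 1, sent rp 1 → ok
Recompute each column's even parity and compare to cp:
  c0: data parity 0, sent cp 0 → ok
  c1: data parity 1, sent cp 1 → ok
  c2: data parity 0, sent cp 1 → mismatch
  c3: data parity 0, sent cp 0 → ok
  c4: data parity 0, sent cp 0 → ok
Exactly one row (r0) and one column (c2) fail → the flipped bit is at their intersection.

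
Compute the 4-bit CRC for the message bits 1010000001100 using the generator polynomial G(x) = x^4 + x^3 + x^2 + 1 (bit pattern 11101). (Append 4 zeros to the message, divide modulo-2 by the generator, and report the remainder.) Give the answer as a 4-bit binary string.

1010

Append 4 zeros: 10100000011000000. Divide by 11101 (XOR where the leading bit is 1):
  pos 0: 10100 XOR 11101 = 01001
  pos 1: 10010 XOR 11101 = 01111
  pos 2: 11110 XOR 11101 = 00011
  pos 5: 11001 XOR 11101 = 00100
  pos 7: 10010 XOR 11101 = 01111
  pos 8: 11110 XOR 11101 = 00011
  pos 11: 11000 XOR 11101 = 00101
Remainder (last 4 bits) = 1010. This is the CRC / FCS.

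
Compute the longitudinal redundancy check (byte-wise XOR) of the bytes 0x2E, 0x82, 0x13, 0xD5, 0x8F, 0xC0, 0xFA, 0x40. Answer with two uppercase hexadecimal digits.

9F

XOR the bytes together:
  start with 0x2E
  0x2E ⊕ 0x82 = 0xAC
  0xAC ⊕ 0x13 = 0xBF
  0xBF ⊕ 0xD5 = 0x6A
  0x6A ⊕ 0x8F = 0xE5
  0xE5 ⊕ 0xC0 = 0x25
  0x25 ⊕ 0xFA = 0xDF
  0xDF ⊕ 0x40 = 0x9F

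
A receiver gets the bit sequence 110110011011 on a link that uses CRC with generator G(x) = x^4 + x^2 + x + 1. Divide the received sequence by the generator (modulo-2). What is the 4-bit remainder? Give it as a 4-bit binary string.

0000

Modulo-2 division of 110110011011 by 10111:
  pos 0: 11011 XOR 10111 = 01100
  pos 1: 11000 XOR 10111 = 01111
  pos 2: 11110 XOR 10111 = 01001
  pos 3: 10011 XOR 10111 = 00100
  pos 5: 10010 XOR 10111 = 00101
  pos 7: 10111 XOR 10111 = 00000
Remainder = 0000 (zero — the frame passes the CRC check).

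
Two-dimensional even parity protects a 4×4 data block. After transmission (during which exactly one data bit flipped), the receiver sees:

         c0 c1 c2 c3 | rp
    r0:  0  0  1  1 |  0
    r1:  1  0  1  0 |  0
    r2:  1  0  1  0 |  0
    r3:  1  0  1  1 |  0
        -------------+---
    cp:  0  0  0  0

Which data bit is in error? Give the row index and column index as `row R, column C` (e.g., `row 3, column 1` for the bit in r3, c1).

row 3, column 0

Recompute each row's even parity and compare to rp:
  r0: data parity 0, sent rp 0 → ok
  r1: data parity 0, sent rp 0 → ok
  r2: data parity 0, sent rp 0 → ok
  r3: data parity 1, sent rp 0 → mismatch
Recompute each column's even parity and compare to cp:
  c0: data parity 1, sent cp 0 → mismatch
  c1: data parity 0, sent cp 0 → ok
  c2: data parity 0, sent cp 0 → ok
  c3: data parity 0, sent cp 0 → ok
Exactly one row (r3) and one column (c0) fail → the flipped bit is at their intersection.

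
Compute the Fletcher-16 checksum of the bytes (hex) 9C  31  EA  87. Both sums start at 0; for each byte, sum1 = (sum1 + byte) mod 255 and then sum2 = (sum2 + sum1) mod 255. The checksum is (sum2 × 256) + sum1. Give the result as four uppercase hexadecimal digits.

6340

Running sums (mod 255):
  after byte 0 (9C): sum1=156, sum2=156
  after byte 1 (31): sum1=205, sum2=106
  after byte 2 (EA): sum1=184, sum2=35
  after byte 3 (87): sum1=64, sum2=99
Checksum = sum2·256 + sum1 = 99·256 + 64 = 25408 = 0x6340.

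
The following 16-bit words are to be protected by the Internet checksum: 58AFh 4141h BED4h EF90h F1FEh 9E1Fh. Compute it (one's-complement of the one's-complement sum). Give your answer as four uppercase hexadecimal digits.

278B

One's-complement addition (fold any carry out of bit 15 back into bit 0):
  0x58AF + 0x4141 = 0x099F0
  0x99F0 + 0xBED4 = 0x158C4 → wrap carry → 0x58C5
  0x58C5 + 0xEF90 = 0x14855 → wrap carry → 0x4856
  0x4856 + 0xF1FE = 0x13A54 → wrap carry → 0x3A55
  0x3A55 + 0x9E1F = 0x0D874
One's-complement sum = 0xD874.
Checksum = ~0xD874 & 0xFFFF = 0x278B.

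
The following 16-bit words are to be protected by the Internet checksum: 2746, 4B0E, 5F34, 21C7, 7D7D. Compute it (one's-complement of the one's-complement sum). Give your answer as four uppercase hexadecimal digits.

8F32

One's-complement addition (fold any carry out of bit 15 back into bit 0):
  0x2746 + 0x4B0E = 0x07254
  0x7254 + 0x5F34 = 0x0D188
  0xD188 + 0x21C7 = 0x0F34F
  0xF34F + 0x7D7D = 0x170CC → wrap carry → 0x70CD
One's-complement sum = 0x70CD.
Checksum = ~0x70CD & 0xFFFF = 0x8F32.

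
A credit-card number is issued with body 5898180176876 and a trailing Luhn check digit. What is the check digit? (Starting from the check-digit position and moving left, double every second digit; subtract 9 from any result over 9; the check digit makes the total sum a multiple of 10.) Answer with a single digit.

5

Partial digits right→left: 6 7 8 6 7 1 0 8 1 8 9 8 5
Double every second digit counting from the check-digit position (so the 1st, 3rd, 5th, ... of the partial from the right).
  doubled (with −9 where >9): 3 7 5 0 2 9 1 → sum 27
  kept as-is: 7 6 1 8 8 8 → sum 38
Total = 27 + 38 = 65.
Check digit = (10 − (65 mod 10)) mod 10 = 5.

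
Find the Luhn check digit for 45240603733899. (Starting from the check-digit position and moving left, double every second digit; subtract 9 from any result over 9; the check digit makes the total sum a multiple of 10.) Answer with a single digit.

5

Partial digits right→left: 9 9 8 3 3 7 3 0 6 0 4 2 5 4
Double every second digit counting from the check-digit position (so the 1st, 3rd, 5th, ... of the partial from the right).
  doubled (with −9 where >9): 9 7 6 6 3 8 1 → sum 40
  kept as-is: 9 3 7 0 0 2 4 → sum 25
Total = 40 + 25 = 65.
Check digit = (10 − (65 mod 10)) mod 10 = 5.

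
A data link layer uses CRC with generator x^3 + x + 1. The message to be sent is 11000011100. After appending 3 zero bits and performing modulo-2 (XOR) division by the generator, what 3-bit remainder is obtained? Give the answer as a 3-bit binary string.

Append 3 zeros: 11000011100000. Divide by 1011 (XOR where the leading bit is 1):
  pos 0: 1100 XOR 1011 = 0111
  pos 1: 1110 XOR 1011 = 0101
  pos 2: 1010 XOR 1011 = 0001
  pos 5: 1111 XOR 1011 = 0100
  pos 6: 1000 XOR 1011 = 0011
  pos 8: 1100 XOR 1011 = 0111
  pos 9: 1110 XOR 1011 = 0101
  pos 10: 1010 XOR 1011 = 0001
Remainder (last 3 bits) = 001. This is the CRC / FCS.

001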